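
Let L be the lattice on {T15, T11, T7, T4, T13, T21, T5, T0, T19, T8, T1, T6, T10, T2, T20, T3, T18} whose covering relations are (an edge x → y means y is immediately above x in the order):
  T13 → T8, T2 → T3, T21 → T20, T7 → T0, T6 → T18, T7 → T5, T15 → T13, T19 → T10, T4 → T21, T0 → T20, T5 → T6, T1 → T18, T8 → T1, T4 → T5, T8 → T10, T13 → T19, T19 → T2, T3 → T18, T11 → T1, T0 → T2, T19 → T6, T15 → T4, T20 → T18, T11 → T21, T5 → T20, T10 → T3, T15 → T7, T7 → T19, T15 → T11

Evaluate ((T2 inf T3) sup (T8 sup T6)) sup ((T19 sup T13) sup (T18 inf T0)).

T18

T2 ∧ T3 = T2
T8 ∨ T6 = T18
T2 ∨ T18 = T18
T19 ∨ T13 = T19
T18 ∧ T0 = T0
T19 ∨ T0 = T2
T18 ∨ T2 = T18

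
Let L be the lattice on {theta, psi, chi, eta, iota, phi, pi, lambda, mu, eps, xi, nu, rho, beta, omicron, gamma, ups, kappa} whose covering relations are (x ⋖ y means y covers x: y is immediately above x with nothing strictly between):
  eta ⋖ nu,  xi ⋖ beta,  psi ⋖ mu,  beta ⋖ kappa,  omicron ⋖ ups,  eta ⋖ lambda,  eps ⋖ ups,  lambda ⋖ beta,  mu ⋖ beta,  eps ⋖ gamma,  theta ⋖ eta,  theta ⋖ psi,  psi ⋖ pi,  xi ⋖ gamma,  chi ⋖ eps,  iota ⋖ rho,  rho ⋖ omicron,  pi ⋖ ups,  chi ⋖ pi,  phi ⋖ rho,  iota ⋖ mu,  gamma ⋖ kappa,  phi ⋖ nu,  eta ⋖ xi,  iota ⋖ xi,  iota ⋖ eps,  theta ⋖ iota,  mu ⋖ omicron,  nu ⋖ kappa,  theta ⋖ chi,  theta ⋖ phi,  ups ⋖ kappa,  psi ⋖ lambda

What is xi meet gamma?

xi

Common lower bounds of {xi, gamma}: eta, iota, theta, xi.
The greatest among these is xi.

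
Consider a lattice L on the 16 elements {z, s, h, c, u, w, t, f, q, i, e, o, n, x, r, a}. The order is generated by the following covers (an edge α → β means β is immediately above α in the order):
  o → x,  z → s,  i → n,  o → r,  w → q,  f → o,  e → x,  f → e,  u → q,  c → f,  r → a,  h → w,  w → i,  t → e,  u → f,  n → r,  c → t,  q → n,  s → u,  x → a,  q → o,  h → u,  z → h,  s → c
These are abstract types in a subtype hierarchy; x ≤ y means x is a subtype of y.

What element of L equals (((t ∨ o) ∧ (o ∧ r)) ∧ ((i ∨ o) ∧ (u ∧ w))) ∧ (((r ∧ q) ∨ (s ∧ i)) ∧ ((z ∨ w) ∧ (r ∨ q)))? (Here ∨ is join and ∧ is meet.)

t ∨ o = x
o ∧ r = o
x ∧ o = o
i ∨ o = r
u ∧ w = h
r ∧ h = h
o ∧ h = h
r ∧ q = q
s ∧ i = z
q ∨ z = q
z ∨ w = w
r ∨ q = r
w ∧ r = w
q ∧ w = w
h ∧ w = h

h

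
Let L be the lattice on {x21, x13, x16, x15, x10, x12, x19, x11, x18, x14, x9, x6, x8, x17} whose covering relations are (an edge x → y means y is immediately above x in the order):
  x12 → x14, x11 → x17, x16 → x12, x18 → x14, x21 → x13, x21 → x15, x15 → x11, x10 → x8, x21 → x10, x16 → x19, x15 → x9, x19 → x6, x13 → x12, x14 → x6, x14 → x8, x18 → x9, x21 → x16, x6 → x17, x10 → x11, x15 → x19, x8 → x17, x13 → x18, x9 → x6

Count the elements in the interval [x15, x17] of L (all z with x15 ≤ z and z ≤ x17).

6

The interval [x15, x17] = {x11, x15, x17, x19, x6, x9}, which has 6 elements.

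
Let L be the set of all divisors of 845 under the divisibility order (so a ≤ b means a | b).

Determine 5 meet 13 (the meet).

In the divisibility order, the meet is the greatest common divisor: gcd(5, 13) = 1.

1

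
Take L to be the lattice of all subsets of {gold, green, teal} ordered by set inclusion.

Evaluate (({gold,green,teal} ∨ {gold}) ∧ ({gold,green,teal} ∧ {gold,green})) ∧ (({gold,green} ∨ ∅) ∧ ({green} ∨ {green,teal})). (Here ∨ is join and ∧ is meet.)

{green}

{gold,green,teal} ∨ {gold} = {gold,green,teal}
{gold,green,teal} ∧ {gold,green} = {gold,green}
{gold,green,teal} ∧ {gold,green} = {gold,green}
{gold,green} ∨ ∅ = {gold,green}
{green} ∨ {green,teal} = {green,teal}
{gold,green} ∧ {green,teal} = {green}
{gold,green} ∧ {green} = {green}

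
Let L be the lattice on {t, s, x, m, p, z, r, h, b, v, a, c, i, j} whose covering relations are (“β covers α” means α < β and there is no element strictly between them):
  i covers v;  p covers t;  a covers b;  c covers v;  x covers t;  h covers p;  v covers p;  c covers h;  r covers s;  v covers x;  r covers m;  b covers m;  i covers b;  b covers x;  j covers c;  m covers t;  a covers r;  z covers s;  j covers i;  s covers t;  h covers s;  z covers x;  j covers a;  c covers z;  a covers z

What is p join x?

Common upper bounds of {p, x}: c, i, j, v.
The least among these is v.

v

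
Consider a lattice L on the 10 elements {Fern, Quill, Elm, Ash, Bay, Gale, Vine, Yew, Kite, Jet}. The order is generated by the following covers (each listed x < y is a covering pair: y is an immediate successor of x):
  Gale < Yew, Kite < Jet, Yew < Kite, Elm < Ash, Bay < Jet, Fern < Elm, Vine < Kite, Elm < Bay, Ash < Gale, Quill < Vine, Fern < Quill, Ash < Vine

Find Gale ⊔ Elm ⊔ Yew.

Common upper bounds of {Gale, Elm, Yew}: Jet, Kite, Yew.
The least among these is Yew.

Yew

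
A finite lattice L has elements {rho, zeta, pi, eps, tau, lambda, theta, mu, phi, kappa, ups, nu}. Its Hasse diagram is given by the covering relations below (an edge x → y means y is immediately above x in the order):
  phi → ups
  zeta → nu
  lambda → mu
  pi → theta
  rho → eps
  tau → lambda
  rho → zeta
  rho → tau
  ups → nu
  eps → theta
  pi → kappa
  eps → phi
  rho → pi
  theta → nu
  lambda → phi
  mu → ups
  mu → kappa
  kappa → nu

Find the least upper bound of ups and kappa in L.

nu

Common upper bounds of {ups, kappa}: nu.
The least among these is nu.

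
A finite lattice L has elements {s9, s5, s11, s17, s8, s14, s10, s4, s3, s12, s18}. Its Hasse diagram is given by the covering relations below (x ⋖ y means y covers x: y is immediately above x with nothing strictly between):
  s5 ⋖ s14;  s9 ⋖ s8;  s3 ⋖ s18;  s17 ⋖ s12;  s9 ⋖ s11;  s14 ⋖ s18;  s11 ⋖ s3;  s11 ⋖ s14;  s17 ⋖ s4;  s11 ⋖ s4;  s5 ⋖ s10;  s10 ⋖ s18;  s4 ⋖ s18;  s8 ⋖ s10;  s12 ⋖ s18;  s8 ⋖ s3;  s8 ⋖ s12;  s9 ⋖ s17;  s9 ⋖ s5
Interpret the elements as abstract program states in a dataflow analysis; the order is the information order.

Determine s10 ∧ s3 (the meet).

s8

Common lower bounds of {s10, s3}: s8, s9.
The greatest among these is s8.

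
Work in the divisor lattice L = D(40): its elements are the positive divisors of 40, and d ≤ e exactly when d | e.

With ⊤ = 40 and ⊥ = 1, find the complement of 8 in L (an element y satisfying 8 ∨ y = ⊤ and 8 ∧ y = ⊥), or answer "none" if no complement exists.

5

Need y with 8 ∨ y = 40 and 8 ∧ y = 1.
Checking each element gives: 5.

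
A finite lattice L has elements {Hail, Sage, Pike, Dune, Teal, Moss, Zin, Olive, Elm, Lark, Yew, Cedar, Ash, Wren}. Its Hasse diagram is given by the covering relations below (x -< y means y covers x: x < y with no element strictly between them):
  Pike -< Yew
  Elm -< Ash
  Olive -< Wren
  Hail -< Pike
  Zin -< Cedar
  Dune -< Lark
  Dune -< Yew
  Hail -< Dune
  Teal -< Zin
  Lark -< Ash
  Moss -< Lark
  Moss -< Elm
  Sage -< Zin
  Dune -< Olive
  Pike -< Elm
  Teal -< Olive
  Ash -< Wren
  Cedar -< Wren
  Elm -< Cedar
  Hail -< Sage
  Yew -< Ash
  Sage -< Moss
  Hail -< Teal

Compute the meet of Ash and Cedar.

Elm

Common lower bounds of {Ash, Cedar}: Elm, Hail, Moss, Pike, Sage.
The greatest among these is Elm.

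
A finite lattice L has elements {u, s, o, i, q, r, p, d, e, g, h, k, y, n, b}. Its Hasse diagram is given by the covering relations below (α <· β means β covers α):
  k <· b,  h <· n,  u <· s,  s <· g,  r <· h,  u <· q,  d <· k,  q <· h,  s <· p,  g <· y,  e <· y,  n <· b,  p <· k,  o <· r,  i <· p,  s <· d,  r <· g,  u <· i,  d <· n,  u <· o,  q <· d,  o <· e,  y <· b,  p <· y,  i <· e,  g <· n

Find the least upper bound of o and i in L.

Common upper bounds of {o, i}: b, e, y.
The least among these is e.

e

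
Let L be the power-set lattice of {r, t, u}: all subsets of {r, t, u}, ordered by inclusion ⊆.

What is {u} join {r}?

{r,u}

Under ⊆, join is union: {u} ∪ {r} = {r,u}.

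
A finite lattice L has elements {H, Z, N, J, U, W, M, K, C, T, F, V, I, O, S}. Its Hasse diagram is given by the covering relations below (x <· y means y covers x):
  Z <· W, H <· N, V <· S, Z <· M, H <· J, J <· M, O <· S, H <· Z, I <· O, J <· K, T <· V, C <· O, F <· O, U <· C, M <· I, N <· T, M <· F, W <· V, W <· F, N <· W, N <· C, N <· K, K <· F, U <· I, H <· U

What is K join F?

F

Common upper bounds of {K, F}: F, O, S.
The least among these is F.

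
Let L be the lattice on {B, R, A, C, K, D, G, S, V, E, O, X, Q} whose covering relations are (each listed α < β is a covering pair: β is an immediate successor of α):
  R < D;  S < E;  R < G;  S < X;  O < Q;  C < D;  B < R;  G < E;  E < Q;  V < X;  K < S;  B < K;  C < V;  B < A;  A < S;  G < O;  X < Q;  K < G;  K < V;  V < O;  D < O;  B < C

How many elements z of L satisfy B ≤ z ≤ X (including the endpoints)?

The interval [B, X] = {A, B, C, K, S, V, X}, which has 7 elements.

7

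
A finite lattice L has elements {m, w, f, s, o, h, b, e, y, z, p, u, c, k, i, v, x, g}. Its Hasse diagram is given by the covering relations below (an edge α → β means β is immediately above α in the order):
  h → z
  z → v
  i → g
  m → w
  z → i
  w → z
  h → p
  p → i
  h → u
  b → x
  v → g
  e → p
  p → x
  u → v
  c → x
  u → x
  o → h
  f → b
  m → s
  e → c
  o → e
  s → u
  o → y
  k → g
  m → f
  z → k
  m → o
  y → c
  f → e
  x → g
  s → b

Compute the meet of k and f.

m

Common lower bounds of {k, f}: m.
The greatest among these is m.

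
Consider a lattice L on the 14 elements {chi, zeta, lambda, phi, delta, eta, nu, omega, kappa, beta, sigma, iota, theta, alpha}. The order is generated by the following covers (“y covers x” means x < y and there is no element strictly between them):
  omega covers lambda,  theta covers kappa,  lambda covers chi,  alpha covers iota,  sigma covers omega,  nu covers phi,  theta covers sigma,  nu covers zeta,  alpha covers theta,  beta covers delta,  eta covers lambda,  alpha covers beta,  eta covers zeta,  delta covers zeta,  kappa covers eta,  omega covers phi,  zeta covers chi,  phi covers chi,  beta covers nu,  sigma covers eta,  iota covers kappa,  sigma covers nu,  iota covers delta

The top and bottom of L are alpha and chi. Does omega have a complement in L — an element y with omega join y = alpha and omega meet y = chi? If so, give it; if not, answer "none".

delta

Need y with omega ∨ y = alpha and omega ∧ y = chi.
Checking each element gives: delta.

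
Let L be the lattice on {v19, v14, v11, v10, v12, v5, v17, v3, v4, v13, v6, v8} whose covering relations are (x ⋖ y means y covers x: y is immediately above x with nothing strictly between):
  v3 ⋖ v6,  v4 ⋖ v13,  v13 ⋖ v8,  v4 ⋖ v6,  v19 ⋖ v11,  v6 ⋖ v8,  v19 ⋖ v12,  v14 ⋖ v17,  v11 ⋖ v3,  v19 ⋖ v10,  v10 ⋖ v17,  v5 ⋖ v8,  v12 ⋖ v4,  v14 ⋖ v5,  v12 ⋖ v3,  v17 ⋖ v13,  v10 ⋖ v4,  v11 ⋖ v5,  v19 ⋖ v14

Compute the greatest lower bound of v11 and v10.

Common lower bounds of {v11, v10}: v19.
The greatest among these is v19.

v19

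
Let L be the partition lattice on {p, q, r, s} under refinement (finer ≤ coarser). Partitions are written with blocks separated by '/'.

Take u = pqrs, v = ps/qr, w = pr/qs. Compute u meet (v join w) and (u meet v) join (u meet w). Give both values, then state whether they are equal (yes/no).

pqrs; pqrs; yes

v join w = pqrs, so u meet (v join w) = pqrs meet pqrs = pqrs.
u meet v = ps/qr and u meet w = pr/qs, so (u meet v) join (u meet w) = ps/qr join pr/qs = pqrs.
Equal: yes.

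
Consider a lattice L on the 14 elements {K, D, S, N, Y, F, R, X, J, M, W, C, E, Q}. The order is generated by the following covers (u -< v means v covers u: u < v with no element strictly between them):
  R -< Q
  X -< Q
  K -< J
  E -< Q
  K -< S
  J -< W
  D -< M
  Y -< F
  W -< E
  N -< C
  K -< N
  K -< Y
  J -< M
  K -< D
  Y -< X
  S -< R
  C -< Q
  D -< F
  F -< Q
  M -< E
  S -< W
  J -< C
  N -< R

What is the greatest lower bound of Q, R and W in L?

S

Common lower bounds of {Q, R, W}: K, S.
The greatest among these is S.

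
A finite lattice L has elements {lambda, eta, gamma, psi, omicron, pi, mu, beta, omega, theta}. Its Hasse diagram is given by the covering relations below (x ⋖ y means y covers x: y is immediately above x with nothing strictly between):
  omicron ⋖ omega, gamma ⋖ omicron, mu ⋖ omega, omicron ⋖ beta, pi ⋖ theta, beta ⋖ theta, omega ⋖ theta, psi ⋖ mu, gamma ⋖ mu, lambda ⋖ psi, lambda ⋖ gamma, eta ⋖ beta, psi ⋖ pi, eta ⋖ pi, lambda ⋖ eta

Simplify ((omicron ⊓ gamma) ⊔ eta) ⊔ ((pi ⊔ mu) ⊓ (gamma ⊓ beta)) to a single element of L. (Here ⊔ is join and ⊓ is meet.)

omicron ∧ gamma = gamma
gamma ∨ eta = beta
pi ∨ mu = theta
gamma ∧ beta = gamma
theta ∧ gamma = gamma
beta ∨ gamma = beta

beta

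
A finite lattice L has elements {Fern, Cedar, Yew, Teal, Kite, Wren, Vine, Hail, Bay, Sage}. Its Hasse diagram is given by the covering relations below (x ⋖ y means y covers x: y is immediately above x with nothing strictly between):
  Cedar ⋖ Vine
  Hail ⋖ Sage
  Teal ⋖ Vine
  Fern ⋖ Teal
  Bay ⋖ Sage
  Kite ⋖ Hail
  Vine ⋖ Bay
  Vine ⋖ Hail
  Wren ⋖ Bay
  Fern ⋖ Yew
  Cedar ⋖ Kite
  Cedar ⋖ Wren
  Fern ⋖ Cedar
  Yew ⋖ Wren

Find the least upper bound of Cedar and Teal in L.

Common upper bounds of {Cedar, Teal}: Bay, Hail, Sage, Vine.
The least among these is Vine.

Vine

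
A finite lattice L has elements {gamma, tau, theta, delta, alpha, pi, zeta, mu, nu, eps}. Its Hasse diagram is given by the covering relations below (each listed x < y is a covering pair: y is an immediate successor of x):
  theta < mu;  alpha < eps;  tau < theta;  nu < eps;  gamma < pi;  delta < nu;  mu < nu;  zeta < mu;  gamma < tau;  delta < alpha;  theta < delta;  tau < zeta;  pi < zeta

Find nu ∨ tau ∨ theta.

nu

Common upper bounds of {nu, tau, theta}: eps, nu.
The least among these is nu.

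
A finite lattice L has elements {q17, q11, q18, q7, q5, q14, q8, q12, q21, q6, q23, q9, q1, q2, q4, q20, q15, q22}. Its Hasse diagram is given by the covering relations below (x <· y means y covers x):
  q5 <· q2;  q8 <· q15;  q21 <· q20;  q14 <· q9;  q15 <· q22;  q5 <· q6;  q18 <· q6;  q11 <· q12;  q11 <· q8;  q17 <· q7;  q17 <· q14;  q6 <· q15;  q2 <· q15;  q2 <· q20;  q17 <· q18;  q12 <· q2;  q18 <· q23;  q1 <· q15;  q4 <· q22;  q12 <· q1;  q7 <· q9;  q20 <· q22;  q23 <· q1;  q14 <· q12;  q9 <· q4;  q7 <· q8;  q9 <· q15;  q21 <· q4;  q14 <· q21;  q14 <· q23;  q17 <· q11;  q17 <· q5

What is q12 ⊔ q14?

Common upper bounds of {q12, q14}: q1, q12, q15, q2, q20, q22.
The least among these is q12.

q12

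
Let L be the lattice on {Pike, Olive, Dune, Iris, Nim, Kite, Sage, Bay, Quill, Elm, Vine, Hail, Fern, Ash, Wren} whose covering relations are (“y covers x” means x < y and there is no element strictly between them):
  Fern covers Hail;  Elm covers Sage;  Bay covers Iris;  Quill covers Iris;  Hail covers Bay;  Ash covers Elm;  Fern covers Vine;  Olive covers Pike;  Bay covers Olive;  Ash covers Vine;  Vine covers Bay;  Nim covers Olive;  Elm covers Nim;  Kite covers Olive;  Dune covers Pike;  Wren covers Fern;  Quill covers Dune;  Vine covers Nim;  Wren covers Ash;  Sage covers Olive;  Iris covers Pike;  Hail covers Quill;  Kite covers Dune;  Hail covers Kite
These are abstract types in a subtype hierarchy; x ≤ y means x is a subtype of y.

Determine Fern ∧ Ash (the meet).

Common lower bounds of {Fern, Ash}: Bay, Iris, Nim, Olive, Pike, Vine.
The greatest among these is Vine.

Vine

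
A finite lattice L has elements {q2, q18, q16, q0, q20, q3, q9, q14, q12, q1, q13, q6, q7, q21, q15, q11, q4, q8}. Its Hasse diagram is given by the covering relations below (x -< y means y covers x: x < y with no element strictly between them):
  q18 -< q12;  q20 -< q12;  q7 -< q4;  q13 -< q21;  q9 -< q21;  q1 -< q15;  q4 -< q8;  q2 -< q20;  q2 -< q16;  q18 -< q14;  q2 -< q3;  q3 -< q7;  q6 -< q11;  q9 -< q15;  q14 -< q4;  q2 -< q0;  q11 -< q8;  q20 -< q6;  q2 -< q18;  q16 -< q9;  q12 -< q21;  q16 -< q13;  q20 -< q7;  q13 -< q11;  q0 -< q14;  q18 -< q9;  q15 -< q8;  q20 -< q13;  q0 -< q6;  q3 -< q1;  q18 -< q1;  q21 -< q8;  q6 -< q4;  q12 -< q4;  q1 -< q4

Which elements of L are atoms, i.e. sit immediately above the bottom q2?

The atoms are exactly the elements that cover q2: q0, q16, q18, q20, q3.

q0, q16, q18, q20, q3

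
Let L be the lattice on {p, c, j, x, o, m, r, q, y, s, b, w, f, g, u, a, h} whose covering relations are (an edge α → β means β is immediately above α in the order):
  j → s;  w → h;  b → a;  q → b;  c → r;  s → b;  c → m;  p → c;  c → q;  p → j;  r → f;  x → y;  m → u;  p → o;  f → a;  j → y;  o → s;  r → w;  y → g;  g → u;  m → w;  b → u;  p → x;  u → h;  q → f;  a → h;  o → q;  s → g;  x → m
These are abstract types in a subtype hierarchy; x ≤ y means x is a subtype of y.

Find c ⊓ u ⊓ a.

Common lower bounds of {c, u, a}: c, p.
The greatest among these is c.

c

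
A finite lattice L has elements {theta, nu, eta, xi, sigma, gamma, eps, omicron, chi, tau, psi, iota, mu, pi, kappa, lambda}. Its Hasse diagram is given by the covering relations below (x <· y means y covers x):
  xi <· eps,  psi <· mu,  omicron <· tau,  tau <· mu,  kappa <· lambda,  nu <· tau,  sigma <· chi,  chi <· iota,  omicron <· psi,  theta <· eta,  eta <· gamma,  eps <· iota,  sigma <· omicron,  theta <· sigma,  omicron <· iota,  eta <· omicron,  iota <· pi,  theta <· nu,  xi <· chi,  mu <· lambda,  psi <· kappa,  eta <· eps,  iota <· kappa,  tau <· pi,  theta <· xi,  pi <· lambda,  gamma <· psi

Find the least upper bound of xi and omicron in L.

Common upper bounds of {xi, omicron}: iota, kappa, lambda, pi.
The least among these is iota.

iota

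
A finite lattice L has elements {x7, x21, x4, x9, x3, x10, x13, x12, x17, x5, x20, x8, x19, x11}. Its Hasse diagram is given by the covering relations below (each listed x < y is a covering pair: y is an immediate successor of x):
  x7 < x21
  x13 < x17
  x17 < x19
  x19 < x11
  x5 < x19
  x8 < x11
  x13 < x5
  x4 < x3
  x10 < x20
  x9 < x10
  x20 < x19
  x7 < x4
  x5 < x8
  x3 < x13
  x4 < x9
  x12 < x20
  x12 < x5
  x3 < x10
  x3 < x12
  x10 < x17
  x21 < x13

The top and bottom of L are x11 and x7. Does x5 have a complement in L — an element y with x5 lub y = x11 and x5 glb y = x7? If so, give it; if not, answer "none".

none

For every candidate y, either x5 ∨ y ≠ x11 or x5 ∧ y ≠ x7; no complement exists.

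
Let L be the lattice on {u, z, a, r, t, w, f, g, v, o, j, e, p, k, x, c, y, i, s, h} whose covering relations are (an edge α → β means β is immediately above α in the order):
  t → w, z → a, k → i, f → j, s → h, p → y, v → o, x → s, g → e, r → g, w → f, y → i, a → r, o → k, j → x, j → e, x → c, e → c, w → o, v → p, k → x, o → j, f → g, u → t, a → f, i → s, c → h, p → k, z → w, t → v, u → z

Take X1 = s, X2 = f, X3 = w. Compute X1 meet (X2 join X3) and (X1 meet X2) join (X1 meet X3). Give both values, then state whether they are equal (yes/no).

X2 join X3 = f, so X1 meet (X2 join X3) = s meet f = f.
X1 meet X2 = f and X1 meet X3 = w, so (X1 meet X2) join (X1 meet X3) = f join w = f.
Equal: yes.

f; f; yes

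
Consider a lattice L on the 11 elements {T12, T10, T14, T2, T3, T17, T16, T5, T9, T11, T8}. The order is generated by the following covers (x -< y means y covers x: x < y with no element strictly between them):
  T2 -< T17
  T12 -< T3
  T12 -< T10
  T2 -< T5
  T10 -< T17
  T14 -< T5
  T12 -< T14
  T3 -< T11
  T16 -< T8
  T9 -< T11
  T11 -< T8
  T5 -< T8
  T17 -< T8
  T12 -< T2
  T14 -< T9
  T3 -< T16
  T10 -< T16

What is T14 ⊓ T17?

Common lower bounds of {T14, T17}: T12.
The greatest among these is T12.

T12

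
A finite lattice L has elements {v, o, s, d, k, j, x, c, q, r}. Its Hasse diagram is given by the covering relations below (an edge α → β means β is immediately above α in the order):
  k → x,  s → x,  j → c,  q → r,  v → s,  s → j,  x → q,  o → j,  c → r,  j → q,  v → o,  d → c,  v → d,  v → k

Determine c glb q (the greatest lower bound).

Common lower bounds of {c, q}: j, o, s, v.
The greatest among these is j.

j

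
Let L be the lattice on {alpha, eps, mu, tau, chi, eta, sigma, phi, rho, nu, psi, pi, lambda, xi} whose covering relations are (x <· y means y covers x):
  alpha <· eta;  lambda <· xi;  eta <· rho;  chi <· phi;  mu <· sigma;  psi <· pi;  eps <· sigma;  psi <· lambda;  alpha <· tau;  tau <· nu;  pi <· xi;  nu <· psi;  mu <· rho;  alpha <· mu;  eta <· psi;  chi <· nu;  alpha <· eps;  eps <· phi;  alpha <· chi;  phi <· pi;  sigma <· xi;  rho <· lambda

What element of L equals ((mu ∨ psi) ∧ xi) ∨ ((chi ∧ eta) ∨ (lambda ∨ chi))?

mu ∨ psi = lambda
lambda ∧ xi = lambda
chi ∧ eta = alpha
lambda ∨ chi = lambda
alpha ∨ lambda = lambda
lambda ∨ lambda = lambda

lambda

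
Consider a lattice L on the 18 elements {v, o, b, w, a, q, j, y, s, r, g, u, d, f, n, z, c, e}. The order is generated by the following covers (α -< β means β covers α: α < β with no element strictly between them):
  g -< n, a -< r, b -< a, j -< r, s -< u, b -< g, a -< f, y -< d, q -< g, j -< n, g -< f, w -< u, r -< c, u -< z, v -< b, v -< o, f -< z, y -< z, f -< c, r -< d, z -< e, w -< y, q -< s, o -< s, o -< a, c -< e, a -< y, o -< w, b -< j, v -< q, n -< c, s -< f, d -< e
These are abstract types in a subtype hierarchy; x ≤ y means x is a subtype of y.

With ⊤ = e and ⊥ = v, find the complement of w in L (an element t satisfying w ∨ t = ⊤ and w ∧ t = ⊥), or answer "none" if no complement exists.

Need t with w ∨ t = e and w ∧ t = v.
Checking each element gives: n.

n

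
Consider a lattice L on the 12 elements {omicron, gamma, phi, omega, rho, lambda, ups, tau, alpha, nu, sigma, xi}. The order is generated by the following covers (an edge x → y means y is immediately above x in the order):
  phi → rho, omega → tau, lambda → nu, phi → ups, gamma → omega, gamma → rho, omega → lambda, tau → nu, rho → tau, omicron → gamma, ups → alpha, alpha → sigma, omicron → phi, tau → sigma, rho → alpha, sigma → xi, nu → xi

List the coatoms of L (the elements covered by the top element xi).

The coatoms are exactly the elements covered by xi: nu, sigma.

nu, sigma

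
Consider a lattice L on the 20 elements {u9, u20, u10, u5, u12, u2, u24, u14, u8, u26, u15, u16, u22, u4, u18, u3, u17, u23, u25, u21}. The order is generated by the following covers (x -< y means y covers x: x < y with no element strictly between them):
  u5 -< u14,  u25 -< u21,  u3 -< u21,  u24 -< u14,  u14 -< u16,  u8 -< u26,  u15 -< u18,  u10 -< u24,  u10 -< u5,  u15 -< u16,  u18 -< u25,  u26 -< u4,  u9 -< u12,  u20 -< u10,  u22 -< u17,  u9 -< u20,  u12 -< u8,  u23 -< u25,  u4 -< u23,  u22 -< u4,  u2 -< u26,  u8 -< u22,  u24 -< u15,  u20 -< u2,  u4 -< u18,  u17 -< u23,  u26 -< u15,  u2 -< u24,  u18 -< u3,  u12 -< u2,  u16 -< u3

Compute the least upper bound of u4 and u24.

Common upper bounds of {u4, u24}: u18, u21, u25, u3.
The least among these is u18.

u18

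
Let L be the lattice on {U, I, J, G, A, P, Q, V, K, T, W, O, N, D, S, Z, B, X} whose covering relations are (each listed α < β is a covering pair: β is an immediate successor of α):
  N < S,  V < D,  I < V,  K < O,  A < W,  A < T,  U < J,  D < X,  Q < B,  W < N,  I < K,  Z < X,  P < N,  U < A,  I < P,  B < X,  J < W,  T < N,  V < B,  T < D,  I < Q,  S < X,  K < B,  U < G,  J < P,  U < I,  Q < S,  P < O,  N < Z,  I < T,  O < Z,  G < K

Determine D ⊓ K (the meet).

I

Common lower bounds of {D, K}: I, U.
The greatest among these is I.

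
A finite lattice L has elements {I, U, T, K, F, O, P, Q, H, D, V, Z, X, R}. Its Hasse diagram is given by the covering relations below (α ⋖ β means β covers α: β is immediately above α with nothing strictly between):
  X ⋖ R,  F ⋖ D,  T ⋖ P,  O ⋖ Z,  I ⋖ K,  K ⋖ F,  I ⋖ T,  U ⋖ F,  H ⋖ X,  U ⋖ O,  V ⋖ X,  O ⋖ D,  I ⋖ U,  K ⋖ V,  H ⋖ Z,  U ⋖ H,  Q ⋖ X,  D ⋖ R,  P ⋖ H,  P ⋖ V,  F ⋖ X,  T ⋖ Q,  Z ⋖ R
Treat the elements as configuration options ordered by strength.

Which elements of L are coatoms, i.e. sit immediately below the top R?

The coatoms are exactly the elements covered by R: D, X, Z.

D, X, Z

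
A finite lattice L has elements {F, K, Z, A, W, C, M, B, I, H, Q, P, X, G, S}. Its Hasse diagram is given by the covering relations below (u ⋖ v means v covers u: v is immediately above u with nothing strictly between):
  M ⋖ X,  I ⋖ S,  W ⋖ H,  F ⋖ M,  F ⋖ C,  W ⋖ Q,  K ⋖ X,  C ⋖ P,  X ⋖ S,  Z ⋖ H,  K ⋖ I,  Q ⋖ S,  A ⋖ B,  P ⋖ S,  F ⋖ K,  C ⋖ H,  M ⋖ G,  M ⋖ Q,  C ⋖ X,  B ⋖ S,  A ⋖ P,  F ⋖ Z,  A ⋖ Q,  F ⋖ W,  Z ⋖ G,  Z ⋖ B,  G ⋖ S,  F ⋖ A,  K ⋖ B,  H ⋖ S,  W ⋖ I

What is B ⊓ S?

Common lower bounds of {B, S}: A, B, F, K, Z.
The greatest among these is B.

B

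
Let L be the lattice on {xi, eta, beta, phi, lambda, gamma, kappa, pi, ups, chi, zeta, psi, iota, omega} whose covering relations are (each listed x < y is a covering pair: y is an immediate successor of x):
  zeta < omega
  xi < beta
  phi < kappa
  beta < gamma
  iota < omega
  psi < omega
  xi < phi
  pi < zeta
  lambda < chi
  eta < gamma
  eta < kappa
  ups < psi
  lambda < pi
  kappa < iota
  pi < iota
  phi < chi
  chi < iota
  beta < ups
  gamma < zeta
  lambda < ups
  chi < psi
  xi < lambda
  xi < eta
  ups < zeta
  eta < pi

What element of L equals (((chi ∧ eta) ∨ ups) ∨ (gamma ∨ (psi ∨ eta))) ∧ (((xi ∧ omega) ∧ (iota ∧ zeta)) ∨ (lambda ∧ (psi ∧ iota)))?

chi ∧ eta = xi
xi ∨ ups = ups
psi ∨ eta = omega
gamma ∨ omega = omega
ups ∨ omega = omega
xi ∧ omega = xi
iota ∧ zeta = pi
xi ∧ pi = xi
psi ∧ iota = chi
lambda ∧ chi = lambda
xi ∨ lambda = lambda
omega ∧ lambda = lambda

lambda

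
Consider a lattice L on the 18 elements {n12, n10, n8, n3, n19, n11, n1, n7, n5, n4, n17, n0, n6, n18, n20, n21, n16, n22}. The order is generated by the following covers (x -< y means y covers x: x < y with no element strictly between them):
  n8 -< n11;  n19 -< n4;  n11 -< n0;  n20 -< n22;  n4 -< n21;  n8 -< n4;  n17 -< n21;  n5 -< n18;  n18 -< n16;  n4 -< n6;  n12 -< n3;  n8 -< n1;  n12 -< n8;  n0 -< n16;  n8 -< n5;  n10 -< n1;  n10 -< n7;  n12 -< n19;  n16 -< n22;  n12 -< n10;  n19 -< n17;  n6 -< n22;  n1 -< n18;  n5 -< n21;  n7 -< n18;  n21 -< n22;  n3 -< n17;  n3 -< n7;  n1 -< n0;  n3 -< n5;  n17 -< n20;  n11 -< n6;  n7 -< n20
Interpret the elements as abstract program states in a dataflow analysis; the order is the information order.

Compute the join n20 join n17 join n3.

Common upper bounds of {n20, n17, n3}: n20, n22.
The least among these is n20.

n20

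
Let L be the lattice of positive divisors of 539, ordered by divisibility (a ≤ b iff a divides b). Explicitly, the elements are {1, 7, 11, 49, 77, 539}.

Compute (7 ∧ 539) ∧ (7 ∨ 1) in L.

7

7 ∧ 539 = 7
7 ∨ 1 = 7
7 ∧ 7 = 7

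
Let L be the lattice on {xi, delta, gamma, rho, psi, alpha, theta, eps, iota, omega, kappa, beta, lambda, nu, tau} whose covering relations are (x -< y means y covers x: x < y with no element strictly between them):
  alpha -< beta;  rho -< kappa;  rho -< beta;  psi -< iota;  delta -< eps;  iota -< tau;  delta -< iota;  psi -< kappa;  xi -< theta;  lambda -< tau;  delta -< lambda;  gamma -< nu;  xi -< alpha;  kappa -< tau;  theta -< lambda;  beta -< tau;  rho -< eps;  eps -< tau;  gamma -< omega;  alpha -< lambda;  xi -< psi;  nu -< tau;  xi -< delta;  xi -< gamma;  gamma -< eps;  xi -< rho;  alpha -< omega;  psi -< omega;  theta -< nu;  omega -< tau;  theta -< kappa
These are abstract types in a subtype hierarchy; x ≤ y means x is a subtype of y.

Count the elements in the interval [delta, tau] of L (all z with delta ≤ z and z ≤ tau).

The interval [delta, tau] = {delta, eps, iota, lambda, tau}, which has 5 elements.

5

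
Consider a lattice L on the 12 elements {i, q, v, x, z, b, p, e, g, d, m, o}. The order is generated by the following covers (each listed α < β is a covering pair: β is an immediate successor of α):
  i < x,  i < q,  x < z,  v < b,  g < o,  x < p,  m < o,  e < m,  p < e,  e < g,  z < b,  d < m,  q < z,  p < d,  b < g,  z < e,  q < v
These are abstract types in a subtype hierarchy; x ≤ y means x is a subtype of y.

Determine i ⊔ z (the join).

z

Common upper bounds of {i, z}: b, e, g, m, o, z.
The least among these is z.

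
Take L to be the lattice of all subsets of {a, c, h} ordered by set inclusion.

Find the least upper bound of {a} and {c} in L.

{a,c}

Under ⊆, join is union: {a} ∪ {c} = {a,c}.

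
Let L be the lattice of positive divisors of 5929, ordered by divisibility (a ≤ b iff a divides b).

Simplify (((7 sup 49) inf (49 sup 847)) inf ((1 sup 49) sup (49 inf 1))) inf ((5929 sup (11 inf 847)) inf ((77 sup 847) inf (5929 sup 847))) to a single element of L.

7 ∨ 49 = 49
49 ∨ 847 = 5929
49 ∧ 5929 = 49
1 ∨ 49 = 49
49 ∧ 1 = 1
49 ∨ 1 = 49
49 ∧ 49 = 49
11 ∧ 847 = 11
5929 ∨ 11 = 5929
77 ∨ 847 = 847
5929 ∨ 847 = 5929
847 ∧ 5929 = 847
5929 ∧ 847 = 847
49 ∧ 847 = 7

7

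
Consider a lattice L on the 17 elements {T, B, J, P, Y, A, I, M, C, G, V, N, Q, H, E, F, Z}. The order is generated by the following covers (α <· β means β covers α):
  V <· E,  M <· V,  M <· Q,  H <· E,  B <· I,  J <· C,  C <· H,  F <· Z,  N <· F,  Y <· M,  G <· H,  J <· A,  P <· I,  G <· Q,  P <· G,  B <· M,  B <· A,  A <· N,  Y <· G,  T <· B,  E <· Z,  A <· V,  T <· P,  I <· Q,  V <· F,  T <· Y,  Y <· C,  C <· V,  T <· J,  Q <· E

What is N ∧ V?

A

Common lower bounds of {N, V}: A, B, J, T.
The greatest among these is A.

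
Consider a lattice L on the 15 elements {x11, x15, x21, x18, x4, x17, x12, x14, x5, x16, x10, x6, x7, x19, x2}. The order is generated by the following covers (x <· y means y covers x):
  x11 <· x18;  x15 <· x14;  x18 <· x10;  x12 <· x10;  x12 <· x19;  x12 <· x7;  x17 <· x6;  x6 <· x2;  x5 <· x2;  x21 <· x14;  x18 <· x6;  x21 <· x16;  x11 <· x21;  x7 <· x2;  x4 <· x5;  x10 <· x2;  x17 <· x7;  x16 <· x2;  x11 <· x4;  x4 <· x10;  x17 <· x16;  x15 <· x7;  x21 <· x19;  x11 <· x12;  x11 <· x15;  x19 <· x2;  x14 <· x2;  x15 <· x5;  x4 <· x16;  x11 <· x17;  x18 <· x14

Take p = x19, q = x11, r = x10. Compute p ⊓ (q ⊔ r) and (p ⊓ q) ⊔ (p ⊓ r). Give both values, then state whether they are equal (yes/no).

x12; x12; yes

q ⊔ r = x10, so p ⊓ (q ⊔ r) = x19 ⊓ x10 = x12.
p ⊓ q = x11 and p ⊓ r = x12, so (p ⊓ q) ⊔ (p ⊓ r) = x11 ⊔ x12 = x12.
Equal: yes.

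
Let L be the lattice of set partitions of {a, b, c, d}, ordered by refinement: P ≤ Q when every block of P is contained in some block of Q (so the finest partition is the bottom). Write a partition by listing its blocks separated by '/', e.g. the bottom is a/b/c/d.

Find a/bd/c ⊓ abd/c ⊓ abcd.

a/bd/c

The meet (common refinement) of a/bd/c, abd/c, abcd intersects blocks pairwise, giving a/bd/c.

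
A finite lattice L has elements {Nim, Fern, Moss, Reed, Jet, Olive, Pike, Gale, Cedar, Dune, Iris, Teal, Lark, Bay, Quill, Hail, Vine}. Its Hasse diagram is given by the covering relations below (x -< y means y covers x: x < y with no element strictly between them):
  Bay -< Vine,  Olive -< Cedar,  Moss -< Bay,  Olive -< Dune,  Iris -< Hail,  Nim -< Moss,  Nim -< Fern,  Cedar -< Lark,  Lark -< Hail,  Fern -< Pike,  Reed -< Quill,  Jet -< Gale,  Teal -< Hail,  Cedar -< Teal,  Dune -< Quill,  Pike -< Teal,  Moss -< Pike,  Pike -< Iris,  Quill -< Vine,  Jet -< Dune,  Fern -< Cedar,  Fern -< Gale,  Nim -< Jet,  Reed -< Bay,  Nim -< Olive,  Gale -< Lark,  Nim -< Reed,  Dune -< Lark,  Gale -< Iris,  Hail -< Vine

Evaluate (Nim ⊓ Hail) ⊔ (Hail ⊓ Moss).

Nim ∧ Hail = Nim
Hail ∧ Moss = Moss
Nim ∨ Moss = Moss

Moss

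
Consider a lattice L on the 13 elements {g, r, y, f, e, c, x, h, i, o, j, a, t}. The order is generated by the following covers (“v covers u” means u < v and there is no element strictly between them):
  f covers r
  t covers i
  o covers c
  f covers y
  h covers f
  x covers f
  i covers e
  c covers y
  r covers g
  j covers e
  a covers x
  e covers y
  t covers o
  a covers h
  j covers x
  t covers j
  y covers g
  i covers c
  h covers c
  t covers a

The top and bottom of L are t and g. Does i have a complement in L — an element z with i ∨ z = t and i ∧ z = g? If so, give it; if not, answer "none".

r

Need z with i ∨ z = t and i ∧ z = g.
Checking each element gives: r.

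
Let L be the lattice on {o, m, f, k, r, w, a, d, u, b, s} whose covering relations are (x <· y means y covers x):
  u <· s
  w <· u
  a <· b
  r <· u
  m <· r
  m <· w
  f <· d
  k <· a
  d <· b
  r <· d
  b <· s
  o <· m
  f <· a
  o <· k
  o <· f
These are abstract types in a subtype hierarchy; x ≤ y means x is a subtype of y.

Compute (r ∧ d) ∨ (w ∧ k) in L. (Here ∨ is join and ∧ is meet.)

r ∧ d = r
w ∧ k = o
r ∨ o = r

r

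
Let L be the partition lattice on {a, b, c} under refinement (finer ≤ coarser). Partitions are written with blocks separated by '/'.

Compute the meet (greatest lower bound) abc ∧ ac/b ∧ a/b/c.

Common lower bounds of {abc, ac/b, a/b/c}: a/b/c.
The greatest among these is a/b/c.

a/b/c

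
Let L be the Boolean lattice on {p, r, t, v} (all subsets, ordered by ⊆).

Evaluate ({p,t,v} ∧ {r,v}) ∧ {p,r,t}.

∅

{p,t,v} ∧ {r,v} = {v}
{v} ∧ {p,r,t} = ∅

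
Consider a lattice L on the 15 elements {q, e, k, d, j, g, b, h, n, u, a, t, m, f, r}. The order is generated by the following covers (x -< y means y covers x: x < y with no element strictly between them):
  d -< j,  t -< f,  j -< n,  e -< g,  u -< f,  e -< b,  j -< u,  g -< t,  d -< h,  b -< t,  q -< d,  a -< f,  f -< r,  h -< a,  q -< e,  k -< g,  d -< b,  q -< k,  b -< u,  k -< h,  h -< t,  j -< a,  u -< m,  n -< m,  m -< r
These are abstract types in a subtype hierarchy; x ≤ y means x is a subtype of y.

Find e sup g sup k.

Common upper bounds of {e, g, k}: f, g, r, t.
The least among these is g.

g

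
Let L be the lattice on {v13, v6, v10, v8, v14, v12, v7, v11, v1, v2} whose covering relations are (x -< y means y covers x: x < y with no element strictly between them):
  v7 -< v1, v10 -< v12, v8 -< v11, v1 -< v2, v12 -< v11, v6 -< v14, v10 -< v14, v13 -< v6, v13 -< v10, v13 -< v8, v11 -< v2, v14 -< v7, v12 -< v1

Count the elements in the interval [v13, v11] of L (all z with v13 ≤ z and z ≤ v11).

5

The interval [v13, v11] = {v10, v11, v12, v13, v8}, which has 5 elements.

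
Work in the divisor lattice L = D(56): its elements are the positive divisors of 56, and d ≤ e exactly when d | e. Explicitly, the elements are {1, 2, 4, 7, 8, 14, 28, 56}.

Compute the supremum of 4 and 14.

In the divisibility order, the join is the least common multiple: lcm(4, 14) = 28.

28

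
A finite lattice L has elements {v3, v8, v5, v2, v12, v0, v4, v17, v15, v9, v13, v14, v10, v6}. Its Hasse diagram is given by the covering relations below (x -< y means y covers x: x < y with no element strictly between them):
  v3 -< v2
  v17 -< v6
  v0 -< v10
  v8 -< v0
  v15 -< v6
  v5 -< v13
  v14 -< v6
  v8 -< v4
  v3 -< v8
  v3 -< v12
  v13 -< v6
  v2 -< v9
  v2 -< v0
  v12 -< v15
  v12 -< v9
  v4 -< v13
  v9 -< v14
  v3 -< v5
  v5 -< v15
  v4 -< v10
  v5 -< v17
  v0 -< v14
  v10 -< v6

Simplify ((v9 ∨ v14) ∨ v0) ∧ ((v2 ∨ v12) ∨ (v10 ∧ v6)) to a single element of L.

v14

v9 ∨ v14 = v14
v14 ∨ v0 = v14
v2 ∨ v12 = v9
v10 ∧ v6 = v10
v9 ∨ v10 = v6
v14 ∧ v6 = v14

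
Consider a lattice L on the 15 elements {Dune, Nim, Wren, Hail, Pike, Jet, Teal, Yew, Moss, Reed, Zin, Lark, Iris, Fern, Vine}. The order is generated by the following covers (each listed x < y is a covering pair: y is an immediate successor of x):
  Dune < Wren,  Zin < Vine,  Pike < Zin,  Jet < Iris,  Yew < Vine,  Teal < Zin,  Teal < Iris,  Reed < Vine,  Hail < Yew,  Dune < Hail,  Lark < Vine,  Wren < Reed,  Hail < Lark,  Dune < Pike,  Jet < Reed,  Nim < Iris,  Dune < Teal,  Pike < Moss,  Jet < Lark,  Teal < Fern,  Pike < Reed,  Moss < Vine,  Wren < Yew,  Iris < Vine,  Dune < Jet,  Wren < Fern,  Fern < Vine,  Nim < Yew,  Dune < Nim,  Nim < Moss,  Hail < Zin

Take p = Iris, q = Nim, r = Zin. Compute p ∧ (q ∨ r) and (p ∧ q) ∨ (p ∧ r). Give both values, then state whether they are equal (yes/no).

q ∨ r = Vine, so p ∧ (q ∨ r) = Iris ∧ Vine = Iris.
p ∧ q = Nim and p ∧ r = Teal, so (p ∧ q) ∨ (p ∧ r) = Nim ∨ Teal = Iris.
Equal: yes.

Iris; Iris; yes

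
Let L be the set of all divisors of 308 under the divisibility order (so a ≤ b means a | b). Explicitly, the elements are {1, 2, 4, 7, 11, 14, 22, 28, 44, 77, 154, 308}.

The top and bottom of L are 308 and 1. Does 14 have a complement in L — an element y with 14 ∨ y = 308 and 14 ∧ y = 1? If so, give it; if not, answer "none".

For every candidate y, either 14 ∨ y ≠ 308 or 14 ∧ y ≠ 1; no complement exists.

none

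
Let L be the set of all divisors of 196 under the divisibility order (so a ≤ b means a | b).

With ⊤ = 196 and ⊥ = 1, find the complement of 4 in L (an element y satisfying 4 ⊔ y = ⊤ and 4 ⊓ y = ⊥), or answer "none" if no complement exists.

Need y with 4 ∨ y = 196 and 4 ∧ y = 1.
Checking each element gives: 49.

49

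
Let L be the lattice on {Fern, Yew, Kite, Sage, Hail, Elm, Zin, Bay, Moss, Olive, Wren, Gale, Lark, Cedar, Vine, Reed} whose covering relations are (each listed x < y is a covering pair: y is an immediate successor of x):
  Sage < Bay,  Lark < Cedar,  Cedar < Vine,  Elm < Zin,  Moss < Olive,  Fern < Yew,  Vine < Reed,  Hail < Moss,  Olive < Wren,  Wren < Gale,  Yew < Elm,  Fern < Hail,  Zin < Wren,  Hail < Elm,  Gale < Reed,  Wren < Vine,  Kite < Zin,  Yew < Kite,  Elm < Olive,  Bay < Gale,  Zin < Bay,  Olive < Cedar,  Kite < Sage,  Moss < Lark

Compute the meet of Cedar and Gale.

Common lower bounds of {Cedar, Gale}: Elm, Fern, Hail, Moss, Olive, Yew.
The greatest among these is Olive.

Olive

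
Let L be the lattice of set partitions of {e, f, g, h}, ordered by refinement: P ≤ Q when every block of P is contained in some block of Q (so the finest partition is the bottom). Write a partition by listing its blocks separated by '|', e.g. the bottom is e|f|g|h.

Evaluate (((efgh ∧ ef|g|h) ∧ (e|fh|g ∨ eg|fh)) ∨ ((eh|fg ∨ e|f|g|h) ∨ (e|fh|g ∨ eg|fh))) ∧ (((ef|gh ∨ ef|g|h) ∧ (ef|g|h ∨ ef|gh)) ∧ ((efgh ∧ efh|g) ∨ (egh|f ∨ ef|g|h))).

ef|gh

efgh ∧ ef|g|h = ef|g|h
e|fh|g ∨ eg|fh = eg|fh
ef|g|h ∧ eg|fh = e|f|g|h
eh|fg ∨ e|f|g|h = eh|fg
e|fh|g ∨ eg|fh = eg|fh
eh|fg ∨ eg|fh = efgh
e|f|g|h ∨ efgh = efgh
ef|gh ∨ ef|g|h = ef|gh
ef|g|h ∨ ef|gh = ef|gh
ef|gh ∧ ef|gh = ef|gh
efgh ∧ efh|g = efh|g
egh|f ∨ ef|g|h = efgh
efh|g ∨ efgh = efgh
ef|gh ∧ efgh = ef|gh
efgh ∧ ef|gh = ef|gh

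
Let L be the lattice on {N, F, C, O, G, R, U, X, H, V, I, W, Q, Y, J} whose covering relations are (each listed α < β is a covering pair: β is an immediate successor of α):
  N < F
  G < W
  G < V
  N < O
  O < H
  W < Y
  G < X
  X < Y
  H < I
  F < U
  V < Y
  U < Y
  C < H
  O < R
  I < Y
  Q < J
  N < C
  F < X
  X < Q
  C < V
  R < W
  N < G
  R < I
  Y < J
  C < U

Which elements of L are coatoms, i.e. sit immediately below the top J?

Q, Y

The coatoms are exactly the elements covered by J: Q, Y.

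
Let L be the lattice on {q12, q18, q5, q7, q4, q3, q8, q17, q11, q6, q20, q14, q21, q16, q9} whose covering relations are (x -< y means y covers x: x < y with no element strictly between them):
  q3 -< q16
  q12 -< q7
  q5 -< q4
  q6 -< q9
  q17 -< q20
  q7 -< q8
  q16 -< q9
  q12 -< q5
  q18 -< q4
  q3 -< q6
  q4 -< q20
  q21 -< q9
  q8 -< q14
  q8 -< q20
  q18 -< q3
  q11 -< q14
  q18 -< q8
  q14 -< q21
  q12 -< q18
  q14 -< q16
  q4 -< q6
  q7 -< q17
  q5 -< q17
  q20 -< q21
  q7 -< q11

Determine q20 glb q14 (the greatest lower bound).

q8

Common lower bounds of {q20, q14}: q12, q18, q7, q8.
The greatest among these is q8.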